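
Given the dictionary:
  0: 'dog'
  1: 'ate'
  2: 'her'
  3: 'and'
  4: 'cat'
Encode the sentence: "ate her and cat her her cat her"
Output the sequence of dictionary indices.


Look up each word in the dictionary:
  'ate' -> 1
  'her' -> 2
  'and' -> 3
  'cat' -> 4
  'her' -> 2
  'her' -> 2
  'cat' -> 4
  'her' -> 2

Encoded: [1, 2, 3, 4, 2, 2, 4, 2]


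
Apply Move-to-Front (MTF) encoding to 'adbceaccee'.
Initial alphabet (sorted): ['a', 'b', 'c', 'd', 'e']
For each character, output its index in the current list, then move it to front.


MTF encoding:
'a': index 0 in ['a', 'b', 'c', 'd', 'e'] -> ['a', 'b', 'c', 'd', 'e']
'd': index 3 in ['a', 'b', 'c', 'd', 'e'] -> ['d', 'a', 'b', 'c', 'e']
'b': index 2 in ['d', 'a', 'b', 'c', 'e'] -> ['b', 'd', 'a', 'c', 'e']
'c': index 3 in ['b', 'd', 'a', 'c', 'e'] -> ['c', 'b', 'd', 'a', 'e']
'e': index 4 in ['c', 'b', 'd', 'a', 'e'] -> ['e', 'c', 'b', 'd', 'a']
'a': index 4 in ['e', 'c', 'b', 'd', 'a'] -> ['a', 'e', 'c', 'b', 'd']
'c': index 2 in ['a', 'e', 'c', 'b', 'd'] -> ['c', 'a', 'e', 'b', 'd']
'c': index 0 in ['c', 'a', 'e', 'b', 'd'] -> ['c', 'a', 'e', 'b', 'd']
'e': index 2 in ['c', 'a', 'e', 'b', 'd'] -> ['e', 'c', 'a', 'b', 'd']
'e': index 0 in ['e', 'c', 'a', 'b', 'd'] -> ['e', 'c', 'a', 'b', 'd']


Output: [0, 3, 2, 3, 4, 4, 2, 0, 2, 0]


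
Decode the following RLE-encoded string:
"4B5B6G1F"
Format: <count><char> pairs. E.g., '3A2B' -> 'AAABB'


Expanding each <count><char> pair:
  4B -> 'BBBB'
  5B -> 'BBBBB'
  6G -> 'GGGGGG'
  1F -> 'F'

Decoded = BBBBBBBBBGGGGGGF


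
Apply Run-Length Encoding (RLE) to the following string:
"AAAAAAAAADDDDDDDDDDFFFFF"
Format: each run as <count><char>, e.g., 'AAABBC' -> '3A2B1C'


Scanning runs left to right:
  i=0: run of 'A' x 9 -> '9A'
  i=9: run of 'D' x 10 -> '10D'
  i=19: run of 'F' x 5 -> '5F'

RLE = 9A10D5F


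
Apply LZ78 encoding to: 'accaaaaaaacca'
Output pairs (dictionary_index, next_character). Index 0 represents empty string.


LZ78 encoding steps:
Dictionary: {0: ''}
Step 1: w='' (idx 0), next='a' -> output (0, 'a'), add 'a' as idx 1
Step 2: w='' (idx 0), next='c' -> output (0, 'c'), add 'c' as idx 2
Step 3: w='c' (idx 2), next='a' -> output (2, 'a'), add 'ca' as idx 3
Step 4: w='a' (idx 1), next='a' -> output (1, 'a'), add 'aa' as idx 4
Step 5: w='aa' (idx 4), next='a' -> output (4, 'a'), add 'aaa' as idx 5
Step 6: w='a' (idx 1), next='c' -> output (1, 'c'), add 'ac' as idx 6
Step 7: w='ca' (idx 3), end of input -> output (3, '')


Encoded: [(0, 'a'), (0, 'c'), (2, 'a'), (1, 'a'), (4, 'a'), (1, 'c'), (3, '')]


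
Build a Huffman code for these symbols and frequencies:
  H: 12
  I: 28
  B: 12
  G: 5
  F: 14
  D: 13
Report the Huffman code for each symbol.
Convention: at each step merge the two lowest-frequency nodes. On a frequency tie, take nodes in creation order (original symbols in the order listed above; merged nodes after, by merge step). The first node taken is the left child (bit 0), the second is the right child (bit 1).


Huffman tree construction:
Step 1: Merge G(5) + H(12) = 17
Step 2: Merge B(12) + D(13) = 25
Step 3: Merge F(14) + (G+H)(17) = 31
Step 4: Merge (B+D)(25) + I(28) = 53
Step 5: Merge (F+(G+H))(31) + ((B+D)+I)(53) = 84
Read each symbol's code off the tree from the root (left child = 0, right child = 1).

Codes:
  H: 011 (length 3)
  I: 11 (length 2)
  B: 100 (length 3)
  G: 010 (length 3)
  F: 00 (length 2)
  D: 101 (length 3)
Average code length: 210/84 = 2.5000 bits/symbol


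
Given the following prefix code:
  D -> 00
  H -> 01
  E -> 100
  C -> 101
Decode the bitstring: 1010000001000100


Decoding step by step:
Bits 101 -> C
Bits 00 -> D
Bits 00 -> D
Bits 00 -> D
Bits 100 -> E
Bits 01 -> H
Bits 00 -> D


Decoded message: CDDDEHD


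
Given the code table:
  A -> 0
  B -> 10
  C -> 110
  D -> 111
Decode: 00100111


Decoding:
0 -> A
0 -> A
10 -> B
0 -> A
111 -> D


Result: AABAD


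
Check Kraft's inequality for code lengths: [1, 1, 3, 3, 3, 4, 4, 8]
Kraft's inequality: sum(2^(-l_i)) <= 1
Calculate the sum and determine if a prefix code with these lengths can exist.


Sum = 2^(-1) + 2^(-1) + 2^(-3) + 2^(-3) + 2^(-3) + 2^(-4) + 2^(-4) + 2^(-8)
    = 0.5 + 0.5 + 0.125 + 0.125 + 0.125 + 0.0625 + 0.0625 + 0.00390625
    = 385/256 = 1.50390625
Since 1.50390625 > 1, Kraft's inequality is NOT satisfied.
A prefix code with these lengths CANNOT exist.

Kraft sum = 1.50390625. Not satisfied.


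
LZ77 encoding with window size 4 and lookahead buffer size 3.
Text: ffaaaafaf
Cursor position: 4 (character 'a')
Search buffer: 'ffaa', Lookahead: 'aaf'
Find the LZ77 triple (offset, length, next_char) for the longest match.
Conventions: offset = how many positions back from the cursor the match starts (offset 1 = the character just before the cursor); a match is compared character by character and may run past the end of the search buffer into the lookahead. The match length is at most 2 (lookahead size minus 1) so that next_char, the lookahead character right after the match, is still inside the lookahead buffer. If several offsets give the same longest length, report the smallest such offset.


Try each offset into the search buffer:
  offset=1 (pos 3, char 'a'): match length 2
  offset=2 (pos 2, char 'a'): match length 2
  offset=3 (pos 1, char 'f'): match length 0
  offset=4 (pos 0, char 'f'): match length 0
Longest match has length 2, found at offsets 1, 2; take the smallest, offset 1.
next_char = character at position 4 + 2 = 6 -> 'f'

Best match: offset=1, length=2 (matching 'aa' starting at position 3)
LZ77 triple: (1, 2, 'f')


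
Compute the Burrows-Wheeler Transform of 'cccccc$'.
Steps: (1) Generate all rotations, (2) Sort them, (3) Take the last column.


Rotations (sorted):
  0: $cccccc -> last char: c
  1: c$ccccc -> last char: c
  2: cc$cccc -> last char: c
  3: ccc$ccc -> last char: c
  4: cccc$cc -> last char: c
  5: ccccc$c -> last char: c
  6: cccccc$ -> last char: $


BWT = cccccc$


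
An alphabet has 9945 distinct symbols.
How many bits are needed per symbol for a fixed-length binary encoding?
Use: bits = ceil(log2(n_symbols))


log2(9945) = 13.2798
Bracket: 2^13 = 8192 < 9945 <= 2^14 = 16384
So ceil(log2(9945)) = 14

bits = ceil(log2(9945)) = ceil(13.2798) = 14 bits


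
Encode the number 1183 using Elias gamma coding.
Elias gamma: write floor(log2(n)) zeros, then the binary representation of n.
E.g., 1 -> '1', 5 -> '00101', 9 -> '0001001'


num_bits = floor(log2(1183)) + 1 = 11
leading_zeros = num_bits - 1 = 10
binary(1183) = 10010011111

Elias gamma(1183) = '0000000000' + '10010011111' = 000000000010010011111 (21 bits)


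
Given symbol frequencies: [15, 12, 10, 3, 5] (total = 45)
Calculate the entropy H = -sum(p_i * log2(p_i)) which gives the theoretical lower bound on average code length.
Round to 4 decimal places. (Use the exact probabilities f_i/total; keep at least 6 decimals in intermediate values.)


Per-symbol terms -p_i * log2(p_i) with p_i = f_i/45:
  p = 15/45 = 0.333333: log2(p) = -1.584963, -p*log2(p) = 0.528321
  p = 12/45 = 0.266667: log2(p) = -1.906891, -p*log2(p) = 0.508504
  p = 10/45 = 0.222222: log2(p) = -2.169925, -p*log2(p) = 0.482206
  p = 3/45 = 0.066667: log2(p) = -3.906891, -p*log2(p) = 0.260459
  p = 5/45 = 0.111111: log2(p) = -3.169925, -p*log2(p) = 0.352214
H = 0.528321 + 0.508504 + 0.482206 + 0.260459 + 0.352214 = 2.131704

H = 2.1317 bits/symbol


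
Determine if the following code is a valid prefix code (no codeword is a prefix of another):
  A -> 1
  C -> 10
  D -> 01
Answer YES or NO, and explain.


Checking each pair (does one codeword prefix another?):
  A='1' vs C='10': prefix -- VIOLATION

NO -- this is NOT a valid prefix code. A (1) is a prefix of C (10).


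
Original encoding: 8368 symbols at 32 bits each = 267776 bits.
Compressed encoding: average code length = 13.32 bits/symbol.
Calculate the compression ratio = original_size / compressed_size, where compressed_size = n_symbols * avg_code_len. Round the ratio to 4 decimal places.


original_size = n_symbols * orig_bits = 8368 * 32 = 267776 bits
compressed_size = n_symbols * avg_code_len = 8368 * 13.32 = 111461.76 bits
ratio = original_size / compressed_size = 267776 / 111461.76 = 2.4024

Compression ratio = 2.4024


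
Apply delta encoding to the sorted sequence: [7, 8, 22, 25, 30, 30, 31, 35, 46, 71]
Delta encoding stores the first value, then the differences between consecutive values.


First value: 7
Deltas:
  8 - 7 = 1
  22 - 8 = 14
  25 - 22 = 3
  30 - 25 = 5
  30 - 30 = 0
  31 - 30 = 1
  35 - 31 = 4
  46 - 35 = 11
  71 - 46 = 25


Delta encoded: [7, 1, 14, 3, 5, 0, 1, 4, 11, 25]


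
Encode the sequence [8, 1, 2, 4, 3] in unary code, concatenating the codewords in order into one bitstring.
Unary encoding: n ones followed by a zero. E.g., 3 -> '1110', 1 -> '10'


Encode each number as n ones followed by a terminating 0:
  8 -> 111111110 (9 bits)
  1 -> 10 (2 bits)
  2 -> 110 (3 bits)
  4 -> 11110 (5 bits)
  3 -> 1110 (4 bits)
Total length = 9 + 2 + 3 + 5 + 4 = 23 bits.

Unary([8, 1, 2, 4, 3]) = 11111111010110111101110 (23 bits)


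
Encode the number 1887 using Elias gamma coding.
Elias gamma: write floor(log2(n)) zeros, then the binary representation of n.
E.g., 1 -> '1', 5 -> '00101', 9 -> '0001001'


num_bits = floor(log2(1887)) + 1 = 11
leading_zeros = num_bits - 1 = 10
binary(1887) = 11101011111

Elias gamma(1887) = '0000000000' + '11101011111' = 000000000011101011111 (21 bits)


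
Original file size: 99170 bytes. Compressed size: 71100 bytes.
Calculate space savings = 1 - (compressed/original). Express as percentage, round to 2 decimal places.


ratio = compressed/original = 71100/99170 = 0.716951
savings = 1 - ratio = 1 - 0.716951 = 0.283049
as a percentage: 0.283049 * 100 = 28.3%

Space savings = 1 - 71100/99170 = 28.3%


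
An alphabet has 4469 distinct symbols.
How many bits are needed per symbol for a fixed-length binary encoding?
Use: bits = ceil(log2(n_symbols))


log2(4469) = 12.1257
Bracket: 2^12 = 4096 < 4469 <= 2^13 = 8192
So ceil(log2(4469)) = 13

bits = ceil(log2(4469)) = ceil(12.1257) = 13 bits


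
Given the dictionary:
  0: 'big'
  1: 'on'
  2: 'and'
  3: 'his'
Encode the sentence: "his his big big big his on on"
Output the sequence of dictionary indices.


Look up each word in the dictionary:
  'his' -> 3
  'his' -> 3
  'big' -> 0
  'big' -> 0
  'big' -> 0
  'his' -> 3
  'on' -> 1
  'on' -> 1

Encoded: [3, 3, 0, 0, 0, 3, 1, 1]


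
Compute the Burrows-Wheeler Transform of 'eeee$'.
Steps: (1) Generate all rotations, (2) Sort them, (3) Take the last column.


Rotations (sorted):
  0: $eeee -> last char: e
  1: e$eee -> last char: e
  2: ee$ee -> last char: e
  3: eee$e -> last char: e
  4: eeee$ -> last char: $


BWT = eeee$


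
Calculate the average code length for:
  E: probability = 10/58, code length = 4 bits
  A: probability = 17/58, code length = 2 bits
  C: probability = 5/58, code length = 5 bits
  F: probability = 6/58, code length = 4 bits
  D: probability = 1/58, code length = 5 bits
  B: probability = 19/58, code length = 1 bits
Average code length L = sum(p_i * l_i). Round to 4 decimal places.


Weighted contributions p_i * l_i:
  E: (10/58) * 4 = 40/58
  A: (17/58) * 2 = 34/58
  C: (5/58) * 5 = 25/58
  F: (6/58) * 4 = 24/58
  D: (1/58) * 5 = 5/58
  B: (19/58) * 1 = 19/58
Sum = (40 + 34 + 25 + 24 + 5 + 19)/58 = 147/58

L = 147/58 = 2.5345 bits/symbol


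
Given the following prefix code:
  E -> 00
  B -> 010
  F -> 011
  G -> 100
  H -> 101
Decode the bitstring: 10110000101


Decoding step by step:
Bits 101 -> H
Bits 100 -> G
Bits 00 -> E
Bits 101 -> H


Decoded message: HGEH


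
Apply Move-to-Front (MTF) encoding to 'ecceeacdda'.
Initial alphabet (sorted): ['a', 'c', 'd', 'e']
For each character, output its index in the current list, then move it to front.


MTF encoding:
'e': index 3 in ['a', 'c', 'd', 'e'] -> ['e', 'a', 'c', 'd']
'c': index 2 in ['e', 'a', 'c', 'd'] -> ['c', 'e', 'a', 'd']
'c': index 0 in ['c', 'e', 'a', 'd'] -> ['c', 'e', 'a', 'd']
'e': index 1 in ['c', 'e', 'a', 'd'] -> ['e', 'c', 'a', 'd']
'e': index 0 in ['e', 'c', 'a', 'd'] -> ['e', 'c', 'a', 'd']
'a': index 2 in ['e', 'c', 'a', 'd'] -> ['a', 'e', 'c', 'd']
'c': index 2 in ['a', 'e', 'c', 'd'] -> ['c', 'a', 'e', 'd']
'd': index 3 in ['c', 'a', 'e', 'd'] -> ['d', 'c', 'a', 'e']
'd': index 0 in ['d', 'c', 'a', 'e'] -> ['d', 'c', 'a', 'e']
'a': index 2 in ['d', 'c', 'a', 'e'] -> ['a', 'd', 'c', 'e']


Output: [3, 2, 0, 1, 0, 2, 2, 3, 0, 2]


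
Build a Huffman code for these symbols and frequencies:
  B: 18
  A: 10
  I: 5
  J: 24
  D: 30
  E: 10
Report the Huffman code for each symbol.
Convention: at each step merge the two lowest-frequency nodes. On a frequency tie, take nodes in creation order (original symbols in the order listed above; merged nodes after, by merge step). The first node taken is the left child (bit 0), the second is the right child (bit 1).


Huffman tree construction:
Step 1: Merge I(5) + A(10) = 15
Step 2: Merge E(10) + (I+A)(15) = 25
Step 3: Merge B(18) + J(24) = 42
Step 4: Merge (E+(I+A))(25) + D(30) = 55
Step 5: Merge (B+J)(42) + ((E+(I+A))+D)(55) = 97
Read each symbol's code off the tree from the root (left child = 0, right child = 1).

Codes:
  B: 00 (length 2)
  A: 1011 (length 4)
  I: 1010 (length 4)
  J: 01 (length 2)
  D: 11 (length 2)
  E: 100 (length 3)
Average code length: 234/97 = 2.4124 bits/symbol


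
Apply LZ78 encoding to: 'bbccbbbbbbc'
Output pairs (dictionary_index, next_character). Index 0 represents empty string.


LZ78 encoding steps:
Dictionary: {0: ''}
Step 1: w='' (idx 0), next='b' -> output (0, 'b'), add 'b' as idx 1
Step 2: w='b' (idx 1), next='c' -> output (1, 'c'), add 'bc' as idx 2
Step 3: w='' (idx 0), next='c' -> output (0, 'c'), add 'c' as idx 3
Step 4: w='b' (idx 1), next='b' -> output (1, 'b'), add 'bb' as idx 4
Step 5: w='bb' (idx 4), next='b' -> output (4, 'b'), add 'bbb' as idx 5
Step 6: w='bc' (idx 2), end of input -> output (2, '')


Encoded: [(0, 'b'), (1, 'c'), (0, 'c'), (1, 'b'), (4, 'b'), (2, '')]


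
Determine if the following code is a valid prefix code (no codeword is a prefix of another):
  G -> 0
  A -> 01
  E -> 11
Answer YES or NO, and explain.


Checking each pair (does one codeword prefix another?):
  G='0' vs A='01': prefix -- VIOLATION

NO -- this is NOT a valid prefix code. G (0) is a prefix of A (01).


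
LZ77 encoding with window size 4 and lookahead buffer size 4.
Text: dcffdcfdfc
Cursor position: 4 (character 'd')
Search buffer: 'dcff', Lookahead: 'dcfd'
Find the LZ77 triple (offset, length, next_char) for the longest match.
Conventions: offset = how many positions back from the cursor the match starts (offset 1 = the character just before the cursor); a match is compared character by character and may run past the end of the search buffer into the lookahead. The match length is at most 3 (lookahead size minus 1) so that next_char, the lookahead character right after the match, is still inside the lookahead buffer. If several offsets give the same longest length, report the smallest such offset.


Try each offset into the search buffer:
  offset=1 (pos 3, char 'f'): match length 0
  offset=2 (pos 2, char 'f'): match length 0
  offset=3 (pos 1, char 'c'): match length 0
  offset=4 (pos 0, char 'd'): match length 3
Longest match has length 3 at offset 4.
next_char = character at position 4 + 3 = 7 -> 'd'

Best match: offset=4, length=3 (matching 'dcf' starting at position 0)
LZ77 triple: (4, 3, 'd')


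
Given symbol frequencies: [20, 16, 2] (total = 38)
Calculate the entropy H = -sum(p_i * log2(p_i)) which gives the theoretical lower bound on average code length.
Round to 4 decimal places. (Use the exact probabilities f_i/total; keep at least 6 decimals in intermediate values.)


Per-symbol terms -p_i * log2(p_i) with p_i = f_i/38:
  p = 20/38 = 0.526316: log2(p) = -0.925999, -p*log2(p) = 0.487368
  p = 16/38 = 0.421053: log2(p) = -1.247928, -p*log2(p) = 0.525443
  p = 2/38 = 0.052632: log2(p) = -4.247928, -p*log2(p) = 0.223575
H = 0.487368 + 0.525443 + 0.223575 = 1.236386

H = 1.2364 bits/symbol


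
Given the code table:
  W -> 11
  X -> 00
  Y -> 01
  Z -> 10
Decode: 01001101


Decoding:
01 -> Y
00 -> X
11 -> W
01 -> Y


Result: YXWY


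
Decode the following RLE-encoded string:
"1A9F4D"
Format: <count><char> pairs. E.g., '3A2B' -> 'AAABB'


Expanding each <count><char> pair:
  1A -> 'A'
  9F -> 'FFFFFFFFF'
  4D -> 'DDDD'

Decoded = AFFFFFFFFFDDDD


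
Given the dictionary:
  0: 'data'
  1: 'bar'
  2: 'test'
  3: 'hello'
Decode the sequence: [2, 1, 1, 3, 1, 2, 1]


Look up each index in the dictionary:
  2 -> 'test'
  1 -> 'bar'
  1 -> 'bar'
  3 -> 'hello'
  1 -> 'bar'
  2 -> 'test'
  1 -> 'bar'

Decoded: "test bar bar hello bar test bar"


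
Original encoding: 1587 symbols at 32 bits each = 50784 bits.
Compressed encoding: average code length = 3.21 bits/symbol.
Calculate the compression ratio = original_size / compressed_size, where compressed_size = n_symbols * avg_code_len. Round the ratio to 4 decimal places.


original_size = n_symbols * orig_bits = 1587 * 32 = 50784 bits
compressed_size = n_symbols * avg_code_len = 1587 * 3.21 = 5094.27 bits
ratio = original_size / compressed_size = 50784 / 5094.27 = 9.9688

Compression ratio = 9.9688


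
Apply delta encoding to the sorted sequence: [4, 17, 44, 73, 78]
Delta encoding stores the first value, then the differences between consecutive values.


First value: 4
Deltas:
  17 - 4 = 13
  44 - 17 = 27
  73 - 44 = 29
  78 - 73 = 5


Delta encoded: [4, 13, 27, 29, 5]


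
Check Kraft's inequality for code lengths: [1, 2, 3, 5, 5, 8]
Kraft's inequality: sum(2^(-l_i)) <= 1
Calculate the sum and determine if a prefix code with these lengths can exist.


Sum = 2^(-1) + 2^(-2) + 2^(-3) + 2^(-5) + 2^(-5) + 2^(-8)
    = 0.5 + 0.25 + 0.125 + 0.03125 + 0.03125 + 0.00390625
    = 241/256 = 0.94140625
Since 0.94140625 <= 1, Kraft's inequality IS satisfied.
A prefix code with these lengths CAN exist.

Kraft sum = 0.94140625. Satisfied.


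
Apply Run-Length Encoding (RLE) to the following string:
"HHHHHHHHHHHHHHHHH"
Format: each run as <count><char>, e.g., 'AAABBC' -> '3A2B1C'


Scanning runs left to right:
  i=0: run of 'H' x 17 -> '17H'

RLE = 17H


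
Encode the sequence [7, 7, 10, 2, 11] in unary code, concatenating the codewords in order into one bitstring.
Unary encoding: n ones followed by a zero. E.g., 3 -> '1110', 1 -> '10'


Encode each number as n ones followed by a terminating 0:
  7 -> 11111110 (8 bits)
  7 -> 11111110 (8 bits)
  10 -> 11111111110 (11 bits)
  2 -> 110 (3 bits)
  11 -> 111111111110 (12 bits)
Total length = 8 + 8 + 11 + 3 + 12 = 42 bits.

Unary([7, 7, 10, 2, 11]) = 111111101111111011111111110110111111111110 (42 bits)


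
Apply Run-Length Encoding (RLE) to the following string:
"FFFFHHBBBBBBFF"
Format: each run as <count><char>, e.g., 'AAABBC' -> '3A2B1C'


Scanning runs left to right:
  i=0: run of 'F' x 4 -> '4F'
  i=4: run of 'H' x 2 -> '2H'
  i=6: run of 'B' x 6 -> '6B'
  i=12: run of 'F' x 2 -> '2F'

RLE = 4F2H6B2F


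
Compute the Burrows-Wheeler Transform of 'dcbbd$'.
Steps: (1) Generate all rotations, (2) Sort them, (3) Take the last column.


Rotations (sorted):
  0: $dcbbd -> last char: d
  1: bbd$dc -> last char: c
  2: bd$dcb -> last char: b
  3: cbbd$d -> last char: d
  4: d$dcbb -> last char: b
  5: dcbbd$ -> last char: $


BWT = dcbdb$


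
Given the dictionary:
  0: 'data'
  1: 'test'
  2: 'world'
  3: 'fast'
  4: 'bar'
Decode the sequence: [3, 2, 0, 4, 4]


Look up each index in the dictionary:
  3 -> 'fast'
  2 -> 'world'
  0 -> 'data'
  4 -> 'bar'
  4 -> 'bar'

Decoded: "fast world data bar bar"


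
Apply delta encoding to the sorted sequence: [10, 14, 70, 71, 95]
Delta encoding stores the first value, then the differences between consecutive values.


First value: 10
Deltas:
  14 - 10 = 4
  70 - 14 = 56
  71 - 70 = 1
  95 - 71 = 24


Delta encoded: [10, 4, 56, 1, 24]


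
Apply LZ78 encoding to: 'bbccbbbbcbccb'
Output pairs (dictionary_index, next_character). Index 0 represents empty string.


LZ78 encoding steps:
Dictionary: {0: ''}
Step 1: w='' (idx 0), next='b' -> output (0, 'b'), add 'b' as idx 1
Step 2: w='b' (idx 1), next='c' -> output (1, 'c'), add 'bc' as idx 2
Step 3: w='' (idx 0), next='c' -> output (0, 'c'), add 'c' as idx 3
Step 4: w='b' (idx 1), next='b' -> output (1, 'b'), add 'bb' as idx 4
Step 5: w='bb' (idx 4), next='c' -> output (4, 'c'), add 'bbc' as idx 5
Step 6: w='bc' (idx 2), next='c' -> output (2, 'c'), add 'bcc' as idx 6
Step 7: w='b' (idx 1), end of input -> output (1, '')


Encoded: [(0, 'b'), (1, 'c'), (0, 'c'), (1, 'b'), (4, 'c'), (2, 'c'), (1, '')]


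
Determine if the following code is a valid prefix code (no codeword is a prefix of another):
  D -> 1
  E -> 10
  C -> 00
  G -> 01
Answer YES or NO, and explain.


Checking each pair (does one codeword prefix another?):
  D='1' vs E='10': prefix -- VIOLATION

NO -- this is NOT a valid prefix code. D (1) is a prefix of E (10).


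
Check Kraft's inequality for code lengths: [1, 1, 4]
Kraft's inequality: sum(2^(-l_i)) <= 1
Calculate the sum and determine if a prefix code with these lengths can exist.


Sum = 2^(-1) + 2^(-1) + 2^(-4)
    = 0.5 + 0.5 + 0.0625
    = 17/16 = 1.0625
Since 1.0625 > 1, Kraft's inequality is NOT satisfied.
A prefix code with these lengths CANNOT exist.

Kraft sum = 1.0625. Not satisfied.


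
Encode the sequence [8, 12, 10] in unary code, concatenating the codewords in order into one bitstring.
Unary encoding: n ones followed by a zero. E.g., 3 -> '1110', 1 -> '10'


Encode each number as n ones followed by a terminating 0:
  8 -> 111111110 (9 bits)
  12 -> 1111111111110 (13 bits)
  10 -> 11111111110 (11 bits)
Total length = 9 + 13 + 11 = 33 bits.

Unary([8, 12, 10]) = 111111110111111111111011111111110 (33 bits)


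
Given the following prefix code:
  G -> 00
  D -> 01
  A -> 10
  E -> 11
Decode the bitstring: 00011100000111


Decoding step by step:
Bits 00 -> G
Bits 01 -> D
Bits 11 -> E
Bits 00 -> G
Bits 00 -> G
Bits 01 -> D
Bits 11 -> E


Decoded message: GDEGGDE


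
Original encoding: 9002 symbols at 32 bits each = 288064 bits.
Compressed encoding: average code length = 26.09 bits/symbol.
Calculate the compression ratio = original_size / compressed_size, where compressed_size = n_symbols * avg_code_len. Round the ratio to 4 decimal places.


original_size = n_symbols * orig_bits = 9002 * 32 = 288064 bits
compressed_size = n_symbols * avg_code_len = 9002 * 26.09 = 234862.18 bits
ratio = original_size / compressed_size = 288064 / 234862.18 = 1.2265

Compression ratio = 1.2265


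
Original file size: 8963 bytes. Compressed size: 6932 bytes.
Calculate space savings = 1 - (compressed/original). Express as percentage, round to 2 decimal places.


ratio = compressed/original = 6932/8963 = 0.773402
savings = 1 - ratio = 1 - 0.773402 = 0.226598
as a percentage: 0.226598 * 100 = 22.66%

Space savings = 1 - 6932/8963 = 22.66%


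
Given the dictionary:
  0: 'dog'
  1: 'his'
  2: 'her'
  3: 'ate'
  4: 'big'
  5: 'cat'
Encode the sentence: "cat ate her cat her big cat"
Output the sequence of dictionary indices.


Look up each word in the dictionary:
  'cat' -> 5
  'ate' -> 3
  'her' -> 2
  'cat' -> 5
  'her' -> 2
  'big' -> 4
  'cat' -> 5

Encoded: [5, 3, 2, 5, 2, 4, 5]


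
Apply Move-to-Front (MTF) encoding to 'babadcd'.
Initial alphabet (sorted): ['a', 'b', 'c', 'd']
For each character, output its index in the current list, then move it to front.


MTF encoding:
'b': index 1 in ['a', 'b', 'c', 'd'] -> ['b', 'a', 'c', 'd']
'a': index 1 in ['b', 'a', 'c', 'd'] -> ['a', 'b', 'c', 'd']
'b': index 1 in ['a', 'b', 'c', 'd'] -> ['b', 'a', 'c', 'd']
'a': index 1 in ['b', 'a', 'c', 'd'] -> ['a', 'b', 'c', 'd']
'd': index 3 in ['a', 'b', 'c', 'd'] -> ['d', 'a', 'b', 'c']
'c': index 3 in ['d', 'a', 'b', 'c'] -> ['c', 'd', 'a', 'b']
'd': index 1 in ['c', 'd', 'a', 'b'] -> ['d', 'c', 'a', 'b']


Output: [1, 1, 1, 1, 3, 3, 1]


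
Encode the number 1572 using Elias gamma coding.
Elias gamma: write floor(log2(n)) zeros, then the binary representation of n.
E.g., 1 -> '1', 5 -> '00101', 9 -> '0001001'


num_bits = floor(log2(1572)) + 1 = 11
leading_zeros = num_bits - 1 = 10
binary(1572) = 11000100100

Elias gamma(1572) = '0000000000' + '11000100100' = 000000000011000100100 (21 bits)


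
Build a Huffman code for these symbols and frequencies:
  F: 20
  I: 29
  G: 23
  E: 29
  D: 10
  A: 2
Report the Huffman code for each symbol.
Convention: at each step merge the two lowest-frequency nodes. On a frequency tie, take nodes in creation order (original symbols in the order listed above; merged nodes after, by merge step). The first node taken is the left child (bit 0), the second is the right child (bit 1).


Huffman tree construction:
Step 1: Merge A(2) + D(10) = 12
Step 2: Merge (A+D)(12) + F(20) = 32
Step 3: Merge G(23) + I(29) = 52
Step 4: Merge E(29) + ((A+D)+F)(32) = 61
Step 5: Merge (G+I)(52) + (E+((A+D)+F))(61) = 113
Read each symbol's code off the tree from the root (left child = 0, right child = 1).

Codes:
  F: 111 (length 3)
  I: 01 (length 2)
  G: 00 (length 2)
  E: 10 (length 2)
  D: 1101 (length 4)
  A: 1100 (length 4)
Average code length: 270/113 = 2.3894 bits/symbol


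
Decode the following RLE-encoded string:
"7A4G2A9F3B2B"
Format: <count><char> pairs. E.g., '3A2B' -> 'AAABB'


Expanding each <count><char> pair:
  7A -> 'AAAAAAA'
  4G -> 'GGGG'
  2A -> 'AA'
  9F -> 'FFFFFFFFF'
  3B -> 'BBB'
  2B -> 'BB'

Decoded = AAAAAAAGGGGAAFFFFFFFFFBBBBB


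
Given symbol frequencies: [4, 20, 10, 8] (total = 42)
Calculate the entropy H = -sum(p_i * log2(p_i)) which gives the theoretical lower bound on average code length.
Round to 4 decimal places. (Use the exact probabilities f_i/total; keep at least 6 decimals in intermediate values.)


Per-symbol terms -p_i * log2(p_i) with p_i = f_i/42:
  p = 4/42 = 0.095238: log2(p) = -3.392317, -p*log2(p) = 0.323078
  p = 20/42 = 0.476190: log2(p) = -1.070389, -p*log2(p) = 0.509709
  p = 10/42 = 0.238095: log2(p) = -2.070389, -p*log2(p) = 0.492950
  p = 8/42 = 0.190476: log2(p) = -2.392317, -p*log2(p) = 0.455680
H = 0.323078 + 0.509709 + 0.492950 + 0.455680 = 1.781417

H = 1.7814 bits/symbol


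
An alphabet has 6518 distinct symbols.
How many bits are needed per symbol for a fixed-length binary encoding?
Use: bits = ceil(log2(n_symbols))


log2(6518) = 12.6702
Bracket: 2^12 = 4096 < 6518 <= 2^13 = 8192
So ceil(log2(6518)) = 13

bits = ceil(log2(6518)) = ceil(12.6702) = 13 bits


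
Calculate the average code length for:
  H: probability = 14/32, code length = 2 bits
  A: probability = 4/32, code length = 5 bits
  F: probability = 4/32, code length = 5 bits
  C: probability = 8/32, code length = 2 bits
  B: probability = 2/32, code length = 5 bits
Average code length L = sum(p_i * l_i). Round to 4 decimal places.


Weighted contributions p_i * l_i:
  H: (14/32) * 2 = 28/32
  A: (4/32) * 5 = 20/32
  F: (4/32) * 5 = 20/32
  C: (8/32) * 2 = 16/32
  B: (2/32) * 5 = 10/32
Sum = (28 + 20 + 20 + 16 + 10)/32 = 94/32

L = 94/32 = 2.9375 bits/symbol


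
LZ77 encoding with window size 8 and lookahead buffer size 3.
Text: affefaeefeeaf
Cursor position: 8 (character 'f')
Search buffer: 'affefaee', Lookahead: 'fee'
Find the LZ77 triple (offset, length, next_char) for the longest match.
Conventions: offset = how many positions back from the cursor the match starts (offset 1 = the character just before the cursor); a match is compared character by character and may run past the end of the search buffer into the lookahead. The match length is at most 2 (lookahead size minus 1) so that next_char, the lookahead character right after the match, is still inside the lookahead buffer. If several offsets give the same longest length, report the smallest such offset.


Try each offset into the search buffer:
  offset=1 (pos 7, char 'e'): match length 0
  offset=2 (pos 6, char 'e'): match length 0
  offset=3 (pos 5, char 'a'): match length 0
  offset=4 (pos 4, char 'f'): match length 1
  offset=5 (pos 3, char 'e'): match length 0
  offset=6 (pos 2, char 'f'): match length 2
  offset=7 (pos 1, char 'f'): match length 1
  offset=8 (pos 0, char 'a'): match length 0
Longest match has length 2 at offset 6.
next_char = character at position 8 + 2 = 10 -> 'e'

Best match: offset=6, length=2 (matching 'fe' starting at position 2)
LZ77 triple: (6, 2, 'e')


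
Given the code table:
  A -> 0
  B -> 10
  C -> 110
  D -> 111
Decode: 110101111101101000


Decoding:
110 -> C
10 -> B
111 -> D
110 -> C
110 -> C
10 -> B
0 -> A
0 -> A


Result: CBDCCBAA


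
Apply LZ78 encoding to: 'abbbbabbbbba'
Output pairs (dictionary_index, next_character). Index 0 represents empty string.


LZ78 encoding steps:
Dictionary: {0: ''}
Step 1: w='' (idx 0), next='a' -> output (0, 'a'), add 'a' as idx 1
Step 2: w='' (idx 0), next='b' -> output (0, 'b'), add 'b' as idx 2
Step 3: w='b' (idx 2), next='b' -> output (2, 'b'), add 'bb' as idx 3
Step 4: w='b' (idx 2), next='a' -> output (2, 'a'), add 'ba' as idx 4
Step 5: w='bb' (idx 3), next='b' -> output (3, 'b'), add 'bbb' as idx 5
Step 6: w='bb' (idx 3), next='a' -> output (3, 'a'), add 'bba' as idx 6


Encoded: [(0, 'a'), (0, 'b'), (2, 'b'), (2, 'a'), (3, 'b'), (3, 'a')]


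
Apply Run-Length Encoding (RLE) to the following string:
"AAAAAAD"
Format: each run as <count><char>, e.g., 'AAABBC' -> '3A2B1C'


Scanning runs left to right:
  i=0: run of 'A' x 6 -> '6A'
  i=6: run of 'D' x 1 -> '1D'

RLE = 6A1D


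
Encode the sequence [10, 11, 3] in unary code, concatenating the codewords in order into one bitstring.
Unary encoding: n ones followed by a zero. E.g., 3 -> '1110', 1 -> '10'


Encode each number as n ones followed by a terminating 0:
  10 -> 11111111110 (11 bits)
  11 -> 111111111110 (12 bits)
  3 -> 1110 (4 bits)
Total length = 11 + 12 + 4 = 27 bits.

Unary([10, 11, 3]) = 111111111101111111111101110 (27 bits)


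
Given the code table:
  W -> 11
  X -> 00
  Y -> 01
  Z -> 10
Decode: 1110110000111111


Decoding:
11 -> W
10 -> Z
11 -> W
00 -> X
00 -> X
11 -> W
11 -> W
11 -> W


Result: WZWXXWWW


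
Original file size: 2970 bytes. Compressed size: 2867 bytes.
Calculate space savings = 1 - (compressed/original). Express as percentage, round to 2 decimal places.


ratio = compressed/original = 2867/2970 = 0.96532
savings = 1 - ratio = 1 - 0.96532 = 0.03468
as a percentage: 0.03468 * 100 = 3.47%

Space savings = 1 - 2867/2970 = 3.47%


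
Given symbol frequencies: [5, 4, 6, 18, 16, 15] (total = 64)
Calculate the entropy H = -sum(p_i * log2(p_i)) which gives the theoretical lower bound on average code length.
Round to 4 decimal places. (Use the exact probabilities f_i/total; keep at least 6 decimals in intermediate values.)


Per-symbol terms -p_i * log2(p_i) with p_i = f_i/64:
  p = 5/64 = 0.078125: log2(p) = -3.678072, -p*log2(p) = 0.287349
  p = 4/64 = 0.062500: log2(p) = -4.000000, -p*log2(p) = 0.250000
  p = 6/64 = 0.093750: log2(p) = -3.415037, -p*log2(p) = 0.320160
  p = 18/64 = 0.281250: log2(p) = -1.830075, -p*log2(p) = 0.514709
  p = 16/64 = 0.250000: log2(p) = -2.000000, -p*log2(p) = 0.500000
  p = 15/64 = 0.234375: log2(p) = -2.093109, -p*log2(p) = 0.490573
H = 0.287349 + 0.250000 + 0.320160 + 0.514709 + 0.500000 + 0.490573 = 2.362791

H = 2.3628 bits/symbol


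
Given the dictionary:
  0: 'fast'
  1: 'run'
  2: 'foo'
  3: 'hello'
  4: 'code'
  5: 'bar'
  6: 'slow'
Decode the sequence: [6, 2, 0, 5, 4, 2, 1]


Look up each index in the dictionary:
  6 -> 'slow'
  2 -> 'foo'
  0 -> 'fast'
  5 -> 'bar'
  4 -> 'code'
  2 -> 'foo'
  1 -> 'run'

Decoded: "slow foo fast bar code foo run"


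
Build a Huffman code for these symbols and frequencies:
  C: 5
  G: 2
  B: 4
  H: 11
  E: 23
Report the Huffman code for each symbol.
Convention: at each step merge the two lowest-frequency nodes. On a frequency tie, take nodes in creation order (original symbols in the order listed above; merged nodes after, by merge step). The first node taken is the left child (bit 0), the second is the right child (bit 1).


Huffman tree construction:
Step 1: Merge G(2) + B(4) = 6
Step 2: Merge C(5) + (G+B)(6) = 11
Step 3: Merge H(11) + (C+(G+B))(11) = 22
Step 4: Merge (H+(C+(G+B)))(22) + E(23) = 45
Read each symbol's code off the tree from the root (left child = 0, right child = 1).

Codes:
  C: 010 (length 3)
  G: 0110 (length 4)
  B: 0111 (length 4)
  H: 00 (length 2)
  E: 1 (length 1)
Average code length: 84/45 = 1.8667 bits/symbol


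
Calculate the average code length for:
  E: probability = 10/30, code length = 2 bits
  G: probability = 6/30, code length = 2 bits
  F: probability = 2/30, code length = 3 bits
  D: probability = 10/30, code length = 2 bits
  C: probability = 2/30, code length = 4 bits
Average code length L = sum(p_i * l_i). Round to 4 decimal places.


Weighted contributions p_i * l_i:
  E: (10/30) * 2 = 20/30
  G: (6/30) * 2 = 12/30
  F: (2/30) * 3 = 6/30
  D: (10/30) * 2 = 20/30
  C: (2/30) * 4 = 8/30
Sum = (20 + 12 + 6 + 20 + 8)/30 = 66/30

L = 66/30 = 2.2000 bits/symbol


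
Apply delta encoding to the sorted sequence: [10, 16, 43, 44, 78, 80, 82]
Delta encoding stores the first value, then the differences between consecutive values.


First value: 10
Deltas:
  16 - 10 = 6
  43 - 16 = 27
  44 - 43 = 1
  78 - 44 = 34
  80 - 78 = 2
  82 - 80 = 2


Delta encoded: [10, 6, 27, 1, 34, 2, 2]


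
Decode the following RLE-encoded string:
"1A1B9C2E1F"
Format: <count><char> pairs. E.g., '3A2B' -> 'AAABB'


Expanding each <count><char> pair:
  1A -> 'A'
  1B -> 'B'
  9C -> 'CCCCCCCCC'
  2E -> 'EE'
  1F -> 'F'

Decoded = ABCCCCCCCCCEEF


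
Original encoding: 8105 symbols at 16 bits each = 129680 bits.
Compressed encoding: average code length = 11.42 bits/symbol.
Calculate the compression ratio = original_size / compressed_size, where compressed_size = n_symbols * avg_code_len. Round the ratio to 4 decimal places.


original_size = n_symbols * orig_bits = 8105 * 16 = 129680 bits
compressed_size = n_symbols * avg_code_len = 8105 * 11.42 = 92559.1 bits
ratio = original_size / compressed_size = 129680 / 92559.1 = 1.4011

Compression ratio = 1.4011


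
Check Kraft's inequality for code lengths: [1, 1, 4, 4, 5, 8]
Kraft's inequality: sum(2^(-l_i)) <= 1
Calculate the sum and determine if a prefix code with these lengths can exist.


Sum = 2^(-1) + 2^(-1) + 2^(-4) + 2^(-4) + 2^(-5) + 2^(-8)
    = 0.5 + 0.5 + 0.0625 + 0.0625 + 0.03125 + 0.00390625
    = 297/256 = 1.16015625
Since 1.16015625 > 1, Kraft's inequality is NOT satisfied.
A prefix code with these lengths CANNOT exist.

Kraft sum = 1.16015625. Not satisfied.


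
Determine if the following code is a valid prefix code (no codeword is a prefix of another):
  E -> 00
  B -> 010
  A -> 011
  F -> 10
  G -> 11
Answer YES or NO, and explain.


Checking each pair (does one codeword prefix another?):
  E='00' vs B='010': no prefix
  E='00' vs A='011': no prefix
  E='00' vs F='10': no prefix
  E='00' vs G='11': no prefix
  B='010' vs E='00': no prefix
  B='010' vs A='011': no prefix
  B='010' vs F='10': no prefix
  B='010' vs G='11': no prefix
  A='011' vs E='00': no prefix
  A='011' vs B='010': no prefix
  A='011' vs F='10': no prefix
  A='011' vs G='11': no prefix
  F='10' vs E='00': no prefix
  F='10' vs B='010': no prefix
  F='10' vs A='011': no prefix
  F='10' vs G='11': no prefix
  G='11' vs E='00': no prefix
  G='11' vs B='010': no prefix
  G='11' vs A='011': no prefix
  G='11' vs F='10': no prefix
No violation found over all pairs.

YES -- this is a valid prefix code. No codeword is a prefix of any other codeword.


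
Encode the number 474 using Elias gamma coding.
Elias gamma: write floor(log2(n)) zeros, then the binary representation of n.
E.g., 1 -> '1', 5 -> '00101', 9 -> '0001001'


num_bits = floor(log2(474)) + 1 = 9
leading_zeros = num_bits - 1 = 8
binary(474) = 111011010

Elias gamma(474) = '00000000' + '111011010' = 00000000111011010 (17 bits)


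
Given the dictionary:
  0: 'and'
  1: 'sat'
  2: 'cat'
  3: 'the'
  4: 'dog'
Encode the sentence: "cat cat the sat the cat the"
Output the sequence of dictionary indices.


Look up each word in the dictionary:
  'cat' -> 2
  'cat' -> 2
  'the' -> 3
  'sat' -> 1
  'the' -> 3
  'cat' -> 2
  'the' -> 3

Encoded: [2, 2, 3, 1, 3, 2, 3]


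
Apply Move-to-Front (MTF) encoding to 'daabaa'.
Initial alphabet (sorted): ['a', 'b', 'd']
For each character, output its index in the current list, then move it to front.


MTF encoding:
'd': index 2 in ['a', 'b', 'd'] -> ['d', 'a', 'b']
'a': index 1 in ['d', 'a', 'b'] -> ['a', 'd', 'b']
'a': index 0 in ['a', 'd', 'b'] -> ['a', 'd', 'b']
'b': index 2 in ['a', 'd', 'b'] -> ['b', 'a', 'd']
'a': index 1 in ['b', 'a', 'd'] -> ['a', 'b', 'd']
'a': index 0 in ['a', 'b', 'd'] -> ['a', 'b', 'd']


Output: [2, 1, 0, 2, 1, 0]


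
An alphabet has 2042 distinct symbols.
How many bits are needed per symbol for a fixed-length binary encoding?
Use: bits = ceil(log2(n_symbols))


log2(2042) = 10.9958
Bracket: 2^10 = 1024 < 2042 <= 2^11 = 2048
So ceil(log2(2042)) = 11

bits = ceil(log2(2042)) = ceil(10.9958) = 11 bits


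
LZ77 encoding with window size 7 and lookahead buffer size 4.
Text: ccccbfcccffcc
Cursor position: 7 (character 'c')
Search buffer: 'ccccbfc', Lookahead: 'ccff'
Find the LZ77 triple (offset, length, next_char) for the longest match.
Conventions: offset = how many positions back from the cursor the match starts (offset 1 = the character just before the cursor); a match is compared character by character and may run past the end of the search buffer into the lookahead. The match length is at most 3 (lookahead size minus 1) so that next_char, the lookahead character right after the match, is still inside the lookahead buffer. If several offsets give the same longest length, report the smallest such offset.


Try each offset into the search buffer:
  offset=1 (pos 6, char 'c'): match length 2
  offset=2 (pos 5, char 'f'): match length 0
  offset=3 (pos 4, char 'b'): match length 0
  offset=4 (pos 3, char 'c'): match length 1
  offset=5 (pos 2, char 'c'): match length 2
  offset=6 (pos 1, char 'c'): match length 2
  offset=7 (pos 0, char 'c'): match length 2
Longest match has length 2, found at offsets 1, 5, 6, 7; take the smallest, offset 1.
next_char = character at position 7 + 2 = 9 -> 'f'

Best match: offset=1, length=2 (matching 'cc' starting at position 6)
LZ77 triple: (1, 2, 'f')


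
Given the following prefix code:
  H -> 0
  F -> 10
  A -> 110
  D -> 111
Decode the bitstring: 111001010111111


Decoding step by step:
Bits 111 -> D
Bits 0 -> H
Bits 0 -> H
Bits 10 -> F
Bits 10 -> F
Bits 111 -> D
Bits 111 -> D


Decoded message: DHHFFDD


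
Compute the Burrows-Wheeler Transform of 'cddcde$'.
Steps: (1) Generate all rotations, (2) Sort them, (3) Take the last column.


Rotations (sorted):
  0: $cddcde -> last char: e
  1: cddcde$ -> last char: $
  2: cde$cdd -> last char: d
  3: dcde$cd -> last char: d
  4: ddcde$c -> last char: c
  5: de$cddc -> last char: c
  6: e$cddcd -> last char: d


BWT = e$ddccd


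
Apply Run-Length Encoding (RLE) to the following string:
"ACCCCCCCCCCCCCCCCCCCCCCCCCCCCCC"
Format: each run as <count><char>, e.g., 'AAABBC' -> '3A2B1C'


Scanning runs left to right:
  i=0: run of 'A' x 1 -> '1A'
  i=1: run of 'C' x 30 -> '30C'

RLE = 1A30C


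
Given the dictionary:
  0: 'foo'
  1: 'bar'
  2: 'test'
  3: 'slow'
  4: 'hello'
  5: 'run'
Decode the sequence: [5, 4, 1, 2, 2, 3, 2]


Look up each index in the dictionary:
  5 -> 'run'
  4 -> 'hello'
  1 -> 'bar'
  2 -> 'test'
  2 -> 'test'
  3 -> 'slow'
  2 -> 'test'

Decoded: "run hello bar test test slow test"


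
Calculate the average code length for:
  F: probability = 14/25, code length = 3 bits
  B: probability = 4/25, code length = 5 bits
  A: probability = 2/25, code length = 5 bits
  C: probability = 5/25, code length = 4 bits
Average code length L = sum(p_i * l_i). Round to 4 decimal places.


Weighted contributions p_i * l_i:
  F: (14/25) * 3 = 42/25
  B: (4/25) * 5 = 20/25
  A: (2/25) * 5 = 10/25
  C: (5/25) * 4 = 20/25
Sum = (42 + 20 + 10 + 20)/25 = 92/25

L = 92/25 = 3.6800 bits/symbol
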